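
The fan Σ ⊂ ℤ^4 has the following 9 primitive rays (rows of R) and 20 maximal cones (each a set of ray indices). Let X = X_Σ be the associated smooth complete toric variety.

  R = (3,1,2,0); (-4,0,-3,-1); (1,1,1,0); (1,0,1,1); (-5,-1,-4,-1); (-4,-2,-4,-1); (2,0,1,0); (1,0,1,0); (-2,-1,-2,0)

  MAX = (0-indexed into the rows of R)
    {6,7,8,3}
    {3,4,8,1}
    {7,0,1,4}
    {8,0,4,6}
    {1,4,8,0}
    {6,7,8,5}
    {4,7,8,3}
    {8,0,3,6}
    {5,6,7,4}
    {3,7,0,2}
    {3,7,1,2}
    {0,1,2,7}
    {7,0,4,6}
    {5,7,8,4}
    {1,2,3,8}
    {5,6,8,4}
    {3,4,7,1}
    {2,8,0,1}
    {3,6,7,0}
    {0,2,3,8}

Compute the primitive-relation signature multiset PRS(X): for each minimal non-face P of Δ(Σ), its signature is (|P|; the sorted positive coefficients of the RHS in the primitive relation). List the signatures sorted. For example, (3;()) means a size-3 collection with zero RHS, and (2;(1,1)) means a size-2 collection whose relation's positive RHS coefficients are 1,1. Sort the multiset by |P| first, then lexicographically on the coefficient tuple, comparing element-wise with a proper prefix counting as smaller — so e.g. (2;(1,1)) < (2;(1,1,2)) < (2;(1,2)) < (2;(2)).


Σ has 14 primitive collections:

  P={2,4}:  v_{2} + v_{4} = v_{1} ; sig = (2;(1))
  P={2,6}:  v_{2} + v_{6} = v_{0} ; sig = (2;(1))
  P={1,6}:  v_{1} + v_{6} = v_{0} + v_{4} ; sig = (2;(1,1))
  P={2,5}:  v_{2} + v_{5} = v_{4} + v_{6} ; sig = (2;(1,1))
  P={0,5}:  v_{0} + v_{5} = v_{4} + 2·v_{6} ; sig = (2;(1,2))
  P={1,5}:  v_{1} + v_{5} = 2·v_{4} + v_{6} ; sig = (2;(1,2))
  P={3,5}:  v_{3} + v_{5} = v_{7} + 2·v_{8} ; sig = (2;(1,2))
  P={2,7,8}:  v_{2} + v_{7} + v_{8} = 0 ; sig = (3;())
  P={0,7,8}:  v_{0} + v_{7} + v_{8} = v_{6} ; sig = (3;(1))
  P={1,7,8}:  v_{1} + v_{7} + v_{8} = v_{4} ; sig = (3;(1))
  P={3,4,6}:  v_{3} + v_{4} + v_{6} = v_{8} ; sig = (3;(1))
  P={0,3,4}:  v_{0} + v_{3} + v_{4} = v_{2} + v_{8} ; sig = (3;(1,1))
  P={0,1,3}:  v_{0} + v_{1} + v_{3} = 2·v_{2} + v_{8} ; sig = (3;(1,2))
  P={4,6,7,8}:  v_{4} + v_{6} + v_{7} + v_{8} = v_{5} ; sig = (4;(1))

so the primitive-relation signature multiset is
{ (2;(1)) ×2,  (2;(1,1)) ×2,  (2;(1,2)) ×3,  (3;()),  (3;(1)) ×3,  (3;(1,1)),  (3;(1,2)),  (4;(1)) }


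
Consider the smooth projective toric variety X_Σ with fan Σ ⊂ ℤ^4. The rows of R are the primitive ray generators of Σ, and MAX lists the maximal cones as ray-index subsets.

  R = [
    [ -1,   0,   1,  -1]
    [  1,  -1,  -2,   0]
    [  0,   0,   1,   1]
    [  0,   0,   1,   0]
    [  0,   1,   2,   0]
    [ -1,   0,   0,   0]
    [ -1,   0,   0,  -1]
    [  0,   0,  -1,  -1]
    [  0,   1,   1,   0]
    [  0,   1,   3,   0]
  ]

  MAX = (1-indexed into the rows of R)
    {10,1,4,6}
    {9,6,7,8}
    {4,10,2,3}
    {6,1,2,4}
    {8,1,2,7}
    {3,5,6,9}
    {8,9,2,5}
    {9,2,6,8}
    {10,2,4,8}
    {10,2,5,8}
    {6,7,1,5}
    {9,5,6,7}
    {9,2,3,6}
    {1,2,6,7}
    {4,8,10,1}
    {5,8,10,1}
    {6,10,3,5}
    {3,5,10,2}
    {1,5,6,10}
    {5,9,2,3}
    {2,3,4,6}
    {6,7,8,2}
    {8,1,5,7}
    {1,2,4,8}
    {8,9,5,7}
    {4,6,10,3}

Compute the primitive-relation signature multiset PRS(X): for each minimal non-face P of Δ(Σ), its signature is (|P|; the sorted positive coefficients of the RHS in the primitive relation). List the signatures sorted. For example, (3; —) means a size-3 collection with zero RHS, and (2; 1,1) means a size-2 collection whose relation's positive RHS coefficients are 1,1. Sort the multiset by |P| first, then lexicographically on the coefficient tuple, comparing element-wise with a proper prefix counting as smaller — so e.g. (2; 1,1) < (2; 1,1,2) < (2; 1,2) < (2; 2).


Minimal non-faces — 19 found among 10 rays, 26 max cones:

  P = {3,8}:  v_{3} + v_{8} = 0 ; sig = (2; —)
  P = {4,5}:  v_{4} + v_{5} = v_{10} ; sig = (2; 1)
  P = {4,7}:  v_{4} + v_{7} = v_{1} ; sig = (2; 1)
  P = {4,9}:  v_{4} + v_{9} = v_{5} ; sig = (2; 1)
  P = {1,9}:  v_{1} + v_{9} = v_{5} + v_{7} ; sig = (2; 1,1)
  P = {3,7}:  v_{3} + v_{7} = v_{4} + v_{6} ; sig = (2; 1,1)
  P = {7,10}:  v_{7} + v_{10} = v_{1} + v_{5} ; sig = (2; 1,1)
  P = {1,3}:  v_{1} + v_{3} = 2·v_{4} + v_{6} ; sig = (2; 1,2)
  P = {9,10}:  v_{9} + v_{10} = 2·v_{5} ; sig = (2; 2)
  P = {2,5,6}:  v_{2} + v_{5} + v_{6} = 0 ; sig = (3; —)
  P = {2,6,10}:  v_{2} + v_{6} + v_{10} = v_{4} ; sig = (3; 1)
  P = {2,7,9}:  v_{2} + v_{7} + v_{9} = v_{8} ; sig = (3; 1)
  P = {4,6,8}:  v_{4} + v_{6} + v_{8} = v_{7} ; sig = (3; 1)
  P = {2,5,7}:  v_{2} + v_{5} + v_{7} = v_{4} + v_{8} ; sig = (3; 1,1)
  P = {5,6,8}:  v_{5} + v_{6} + v_{8} = v_{7} + v_{9} ; sig = (3; 1,1)
  P = {6,8,10}:  v_{6} + v_{8} + v_{10} = v_{5} + v_{7} ; sig = (3; 1,1)
  P = {1,2,5}:  v_{1} + v_{2} + v_{5} = 2·v_{4} + v_{8} ; sig = (3; 1,2)
  P = {1,2,10}:  v_{1} + v_{2} + v_{10} = 3·v_{4} + v_{8} ; sig = (3; 1,3)
  P = {1,6,8}:  v_{1} + v_{6} + v_{8} = 2·v_{7} ; sig = (3; 2)

so the primitive-relation signature multiset is
[(2; —), (2; 1), (2; 1), (2; 1), (2; 1,1), (2; 1,1), (2; 1,1), (2; 1,2), (2; 2), (3; —), (3; 1), (3; 1), (3; 1), (3; 1,1), (3; 1,1), (3; 1,1), (3; 1,2), (3; 1,3), (3; 2)]


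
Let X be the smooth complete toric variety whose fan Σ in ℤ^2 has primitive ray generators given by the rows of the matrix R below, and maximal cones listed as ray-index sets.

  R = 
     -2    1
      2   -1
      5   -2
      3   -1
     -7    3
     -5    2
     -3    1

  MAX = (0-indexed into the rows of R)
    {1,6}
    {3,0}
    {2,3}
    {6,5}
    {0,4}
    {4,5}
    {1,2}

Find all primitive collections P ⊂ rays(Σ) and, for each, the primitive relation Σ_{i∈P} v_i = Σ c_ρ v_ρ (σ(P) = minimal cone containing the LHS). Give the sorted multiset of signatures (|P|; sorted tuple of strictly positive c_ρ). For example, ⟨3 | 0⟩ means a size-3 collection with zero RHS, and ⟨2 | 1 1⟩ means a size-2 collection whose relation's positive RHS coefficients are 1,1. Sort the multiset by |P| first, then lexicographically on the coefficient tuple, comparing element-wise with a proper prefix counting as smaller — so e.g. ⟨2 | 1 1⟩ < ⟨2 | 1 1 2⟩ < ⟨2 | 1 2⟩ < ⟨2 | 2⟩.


Δ(Σ) — 7 vertices, 14 min non-faces:

  P = {0,1}:  v_{0} + v_{1} = 0  so sig = ⟨2 | 0⟩
  P = {2,5}:  v_{2} + v_{5} = 0  so sig = ⟨2 | 0⟩
  P = {3,6}:  v_{3} + v_{6} = 0  so sig = ⟨2 | 0⟩
  P = {0,2}:  v_{0} + v_{2} = v_{3}  so sig = ⟨2 | 1⟩
  P = {0,5}:  v_{0} + v_{5} = v_{4}  so sig = ⟨2 | 1⟩
  P = {0,6}:  v_{0} + v_{6} = v_{5}  so sig = ⟨2 | 1⟩
  P = {1,3}:  v_{1} + v_{3} = v_{2}  so sig = ⟨2 | 1⟩
  P = {1,4}:  v_{1} + v_{4} = v_{5}  so sig = ⟨2 | 1⟩
  P = {1,5}:  v_{1} + v_{5} = v_{6}  so sig = ⟨2 | 1⟩
  P = {2,4}:  v_{2} + v_{4} = v_{0}  so sig = ⟨2 | 1⟩
  P = {2,6}:  v_{2} + v_{6} = v_{1}  so sig = ⟨2 | 1⟩
  P = {3,5}:  v_{3} + v_{5} = v_{0}  so sig = ⟨2 | 1⟩
  P = {3,4}:  v_{3} + v_{4} = 2·v_{0}  so sig = ⟨2 | 2⟩
  P = {4,6}:  v_{4} + v_{6} = 2·v_{5}  so sig = ⟨2 | 2⟩

Sorted signature multiset PRS(X):
    |P|=2: 14 collections, coeffs (), (), (), (1), (1), (1), (1), (1), (1), (1), (1), (1), (2), (2)


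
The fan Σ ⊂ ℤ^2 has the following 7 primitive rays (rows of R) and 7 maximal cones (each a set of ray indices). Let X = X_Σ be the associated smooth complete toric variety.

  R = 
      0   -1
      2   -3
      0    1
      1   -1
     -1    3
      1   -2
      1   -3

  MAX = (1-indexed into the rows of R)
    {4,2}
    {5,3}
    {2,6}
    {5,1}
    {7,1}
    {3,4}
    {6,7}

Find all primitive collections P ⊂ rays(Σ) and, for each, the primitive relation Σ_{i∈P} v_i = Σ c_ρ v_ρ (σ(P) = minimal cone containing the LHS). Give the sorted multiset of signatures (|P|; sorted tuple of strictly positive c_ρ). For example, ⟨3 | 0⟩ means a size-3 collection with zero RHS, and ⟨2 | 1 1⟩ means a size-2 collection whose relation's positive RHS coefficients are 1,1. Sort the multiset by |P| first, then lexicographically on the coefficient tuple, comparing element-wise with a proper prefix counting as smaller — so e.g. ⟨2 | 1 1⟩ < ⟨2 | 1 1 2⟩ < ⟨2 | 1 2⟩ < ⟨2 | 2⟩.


Σ has 14 primitive collections:

  P={1,3}:  v_{1} + v_{3} = 0  ⟹  sig = ⟨2 | 0⟩
  P={5,7}:  v_{5} + v_{7} = 0  ⟹  sig = ⟨2 | 0⟩
  P={1,4}:  v_{1} + v_{4} = v_{6}  ⟹  sig = ⟨2 | 1⟩
  P={1,6}:  v_{1} + v_{6} = v_{7}  ⟹  sig = ⟨2 | 1⟩
  P={3,6}:  v_{3} + v_{6} = v_{4}  ⟹  sig = ⟨2 | 1⟩
  P={3,7}:  v_{3} + v_{7} = v_{6}  ⟹  sig = ⟨2 | 1⟩
  P={4,6}:  v_{4} + v_{6} = v_{2}  ⟹  sig = ⟨2 | 1⟩
  P={5,6}:  v_{5} + v_{6} = v_{3}  ⟹  sig = ⟨2 | 1⟩
  P={2,5}:  v_{2} + v_{5} = v_{3} + v_{4}  ⟹  sig = ⟨2 | 1 1⟩
  P={1,2}:  v_{1} + v_{2} = 2·v_{6}  ⟹  sig = ⟨2 | 2⟩
  P={2,3}:  v_{2} + v_{3} = 2·v_{4}  ⟹  sig = ⟨2 | 2⟩
  P={4,5}:  v_{4} + v_{5} = 2·v_{3}  ⟹  sig = ⟨2 | 2⟩
  P={4,7}:  v_{4} + v_{7} = 2·v_{6}  ⟹  sig = ⟨2 | 2⟩
  P={2,7}:  v_{2} + v_{7} = 3·v_{6}  ⟹  sig = ⟨2 | 3⟩

Hence PRS(X_Σ) =
{ ⟨2 | 0⟩ ×2,  ⟨2 | 1⟩ ×6,  ⟨2 | 1 1⟩,  ⟨2 | 2⟩ ×4,  ⟨2 | 3⟩ }


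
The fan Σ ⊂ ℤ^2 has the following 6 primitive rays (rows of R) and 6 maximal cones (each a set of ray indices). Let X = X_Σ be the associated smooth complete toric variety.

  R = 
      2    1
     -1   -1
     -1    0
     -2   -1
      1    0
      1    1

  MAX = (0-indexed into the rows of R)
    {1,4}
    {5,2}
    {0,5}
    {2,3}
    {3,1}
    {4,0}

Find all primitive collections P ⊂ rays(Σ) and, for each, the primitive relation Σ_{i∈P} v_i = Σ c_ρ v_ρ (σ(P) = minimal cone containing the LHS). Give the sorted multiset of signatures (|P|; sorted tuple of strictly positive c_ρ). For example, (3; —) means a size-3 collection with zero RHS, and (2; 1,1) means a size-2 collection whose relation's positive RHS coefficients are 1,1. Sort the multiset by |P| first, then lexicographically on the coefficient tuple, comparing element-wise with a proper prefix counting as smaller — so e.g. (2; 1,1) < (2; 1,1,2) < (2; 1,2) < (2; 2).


Minimal non-faces — 9 found among 6 rays, 6 max cones:

  P={0,3}:  v_{0} + v_{3} = 0  →  sig = (2; —)
  P={1,5}:  v_{1} + v_{5} = 0  →  sig = (2; —)
  P={2,4}:  v_{2} + v_{4} = 0  →  sig = (2; —)
  P={0,1}:  v_{0} + v_{1} = v_{4}  →  sig = (2; 1)
  P={0,2}:  v_{0} + v_{2} = v_{5}  →  sig = (2; 1)
  P={1,2}:  v_{1} + v_{2} = v_{3}  →  sig = (2; 1)
  P={3,4}:  v_{3} + v_{4} = v_{1}  →  sig = (2; 1)
  P={3,5}:  v_{3} + v_{5} = v_{2}  →  sig = (2; 1)
  P={4,5}:  v_{4} + v_{5} = v_{0}  →  sig = (2; 1)

Hence PRS(X_Σ) =
    |P|=2: 9 collections, coeffs (), (), (), (1), (1), (1), (1), (1), (1)


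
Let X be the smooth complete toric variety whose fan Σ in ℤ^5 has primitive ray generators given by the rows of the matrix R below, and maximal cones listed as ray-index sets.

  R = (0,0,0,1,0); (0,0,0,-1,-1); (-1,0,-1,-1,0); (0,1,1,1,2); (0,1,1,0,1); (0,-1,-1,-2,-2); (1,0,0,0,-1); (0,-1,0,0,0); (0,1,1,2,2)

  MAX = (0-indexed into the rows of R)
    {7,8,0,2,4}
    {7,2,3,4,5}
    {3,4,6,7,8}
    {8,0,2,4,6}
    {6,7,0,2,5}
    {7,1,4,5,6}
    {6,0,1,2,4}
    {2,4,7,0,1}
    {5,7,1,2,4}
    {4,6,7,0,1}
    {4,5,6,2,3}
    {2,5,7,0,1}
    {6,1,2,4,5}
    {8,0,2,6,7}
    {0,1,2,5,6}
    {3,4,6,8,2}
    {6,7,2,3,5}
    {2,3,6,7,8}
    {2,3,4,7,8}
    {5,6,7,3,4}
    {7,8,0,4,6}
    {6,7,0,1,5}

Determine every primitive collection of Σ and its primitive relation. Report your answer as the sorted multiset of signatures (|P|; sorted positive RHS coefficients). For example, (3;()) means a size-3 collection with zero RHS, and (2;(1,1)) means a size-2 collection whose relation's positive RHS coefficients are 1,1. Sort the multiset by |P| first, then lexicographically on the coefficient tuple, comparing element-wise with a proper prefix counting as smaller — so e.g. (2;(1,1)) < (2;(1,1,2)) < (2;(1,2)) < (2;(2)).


The 7 primitive collections of Σ (r=9, n=5):

  {5,8}:  v_{5} + v_{8} = 0  so sig = (2;())
  {0,3}:  v_{0} + v_{3} = v_{8}  so sig = (2;(1))
  {1,3}:  v_{1} + v_{3} = v_{4}  so sig = (2;(1))
  {1,8}:  v_{1} + v_{8} = v_{0} + v_{4}  so sig = (2;(1,1))
  {0,4,5}:  v_{0} + v_{4} + v_{5} = v_{1}  so sig = (3;(1))
  {1,2,6,7}:  v_{1} + v_{2} + v_{6} + v_{7} = v_{5}  so sig = (4;(1))
  {2,4,6,7}:  v_{2} + v_{4} + v_{6} + v_{7} = v_{3} + v_{5}  so sig = (4;(1,1))

so the primitive-relation signature multiset is
    |P|=2: 4 collections, coeffs (), (1), (1), (1,1)
    |P|=3: 1 collection, coeffs (1)
    |P|=4: 2 collections, coeffs (1), (1,1)


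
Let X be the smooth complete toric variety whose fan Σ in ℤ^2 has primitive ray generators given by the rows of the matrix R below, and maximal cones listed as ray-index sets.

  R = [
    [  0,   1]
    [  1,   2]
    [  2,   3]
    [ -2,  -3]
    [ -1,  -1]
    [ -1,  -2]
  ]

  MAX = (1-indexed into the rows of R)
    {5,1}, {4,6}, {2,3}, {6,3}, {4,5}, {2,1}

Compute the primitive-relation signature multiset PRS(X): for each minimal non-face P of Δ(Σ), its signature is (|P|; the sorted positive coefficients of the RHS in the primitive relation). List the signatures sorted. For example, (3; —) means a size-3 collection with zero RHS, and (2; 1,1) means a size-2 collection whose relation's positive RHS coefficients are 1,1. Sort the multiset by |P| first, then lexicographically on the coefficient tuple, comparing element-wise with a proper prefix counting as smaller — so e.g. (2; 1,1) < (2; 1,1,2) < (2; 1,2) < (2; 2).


The 9 primitive collections of Σ (r=6, n=2):

  • {2,6}:  v_{2} + v_{6} = 0  so sig = (2; —)
  • {3,4}:  v_{3} + v_{4} = 0  so sig = (2; —)
  • {1,6}:  v_{1} + v_{6} = v_{5}  so sig = (2; 1)
  • {2,4}:  v_{2} + v_{4} = v_{5}  so sig = (2; 1)
  • {2,5}:  v_{2} + v_{5} = v_{1}  so sig = (2; 1)
  • {3,5}:  v_{3} + v_{5} = v_{2}  so sig = (2; 1)
  • {5,6}:  v_{5} + v_{6} = v_{4}  so sig = (2; 1)
  • {1,3}:  v_{1} + v_{3} = 2·v_{2}  so sig = (2; 2)
  • {1,4}:  v_{1} + v_{4} = 2·v_{5}  so sig = (2; 2)

Signatures (|P|; sorted positive RHS coefficients), sorted:
{ (2; —) ×2,  (2; 1) ×5,  (2; 2) ×2 }


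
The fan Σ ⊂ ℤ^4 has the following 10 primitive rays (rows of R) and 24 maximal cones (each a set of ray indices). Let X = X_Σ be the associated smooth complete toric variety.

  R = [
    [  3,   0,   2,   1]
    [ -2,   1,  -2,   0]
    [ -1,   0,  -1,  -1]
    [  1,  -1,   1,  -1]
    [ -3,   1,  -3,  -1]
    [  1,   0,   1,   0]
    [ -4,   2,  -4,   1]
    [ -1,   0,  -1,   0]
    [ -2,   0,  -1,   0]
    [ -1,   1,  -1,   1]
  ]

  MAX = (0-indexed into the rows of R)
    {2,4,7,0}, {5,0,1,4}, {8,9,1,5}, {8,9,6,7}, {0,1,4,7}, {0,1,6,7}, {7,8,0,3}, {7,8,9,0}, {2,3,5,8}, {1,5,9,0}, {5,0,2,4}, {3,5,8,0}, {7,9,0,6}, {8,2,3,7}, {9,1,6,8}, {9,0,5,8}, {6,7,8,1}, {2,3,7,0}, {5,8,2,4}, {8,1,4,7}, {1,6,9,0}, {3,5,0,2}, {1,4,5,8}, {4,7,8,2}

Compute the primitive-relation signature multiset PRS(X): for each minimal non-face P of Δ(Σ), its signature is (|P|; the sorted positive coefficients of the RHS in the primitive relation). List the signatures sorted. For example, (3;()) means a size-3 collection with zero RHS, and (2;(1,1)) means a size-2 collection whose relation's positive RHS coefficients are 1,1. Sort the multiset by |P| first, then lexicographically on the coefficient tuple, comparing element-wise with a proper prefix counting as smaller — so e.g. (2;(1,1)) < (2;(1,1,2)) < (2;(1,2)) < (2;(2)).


|primitive collections| = 16. Relations:

  P={3,9}:  v_{3} + v_{9} = 0  ⟹  sig = (2;())
  P={5,7}:  v_{5} + v_{7} = 0  ⟹  sig = (2;())
  P={1,2}:  v_{1} + v_{2} = v_{4}  ⟹  sig = (2;(1))
  P={1,3}:  v_{1} + v_{3} = v_{2}  ⟹  sig = (2;(1))
  P={2,9}:  v_{2} + v_{9} = v_{1}  ⟹  sig = (2;(1))
  P={3,6}:  v_{3} + v_{6} = v_{1} + v_{7}  ⟹  sig = (2;(1,1))
  P={5,6}:  v_{5} + v_{6} = v_{1} + v_{9}  ⟹  sig = (2;(1,1))
  P={2,6}:  v_{2} + v_{6} = 2·v_{1} + v_{7}  ⟹  sig = (2;(1,2))
  P={4,6}:  v_{4} + v_{6} = 3·v_{1} + v_{7}  ⟹  sig = (2;(1,3))
  P={3,4}:  v_{3} + v_{4} = 2·v_{2}  ⟹  sig = (2;(2))
  P={4,9}:  v_{4} + v_{9} = 2·v_{1}  ⟹  sig = (2;(2))
  P={0,2,8}:  v_{0} + v_{2} + v_{8} = 0  ⟹  sig = (3;())
  P={0,1,8}:  v_{0} + v_{1} + v_{8} = v_{9}  ⟹  sig = (3;(1))
  P={0,4,8}:  v_{0} + v_{4} + v_{8} = v_{1}  ⟹  sig = (3;(1))
  P={1,7,9}:  v_{1} + v_{7} + v_{9} = v_{6}  ⟹  sig = (3;(1))
  P={0,6,8}:  v_{0} + v_{6} + v_{8} = v_{7} + 2·v_{9}  ⟹  sig = (3;(1,2))

Hence PRS(X_Σ) =
    |P|=2: 11 collections, coeffs (), (), (1), (1), (1), (1,1), (1,1), (1,2), (1,3), (2), (2)
    |P|=3: 5 collections, coeffs (), (1), (1), (1), (1,2)


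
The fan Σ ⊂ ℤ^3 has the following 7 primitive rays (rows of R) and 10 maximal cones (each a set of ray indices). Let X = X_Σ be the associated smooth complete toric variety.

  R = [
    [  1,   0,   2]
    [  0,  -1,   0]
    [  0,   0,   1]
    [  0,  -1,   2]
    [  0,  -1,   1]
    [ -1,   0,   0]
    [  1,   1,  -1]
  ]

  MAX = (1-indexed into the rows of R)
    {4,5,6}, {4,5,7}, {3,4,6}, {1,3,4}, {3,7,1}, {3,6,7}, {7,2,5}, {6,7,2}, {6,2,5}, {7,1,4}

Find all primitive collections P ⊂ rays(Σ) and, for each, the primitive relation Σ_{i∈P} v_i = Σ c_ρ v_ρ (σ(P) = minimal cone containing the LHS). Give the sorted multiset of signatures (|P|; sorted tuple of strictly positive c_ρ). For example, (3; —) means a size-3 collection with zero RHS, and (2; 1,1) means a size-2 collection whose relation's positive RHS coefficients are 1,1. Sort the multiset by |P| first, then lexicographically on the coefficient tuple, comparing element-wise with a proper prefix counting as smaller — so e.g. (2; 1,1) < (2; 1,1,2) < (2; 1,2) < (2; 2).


9 minimal non-faces of Δ(Σ) (on 7 rays):

  {2,3}:  v_{2} + v_{3} = v_{5} ; sig = (2; 1)
  {3,5}:  v_{3} + v_{5} = v_{4} ; sig = (2; 1)
  {1,2}:  v_{1} + v_{2} = v_{4} + v_{5} + v_{7} ; sig = (2; 1,1,1)
  {1,5}:  v_{1} + v_{5} = 2·v_{4} + v_{7} ; sig = (2; 1,2)
  {1,6}:  v_{1} + v_{6} = 2·v_{3} ; sig = (2; 2)
  {2,4}:  v_{2} + v_{4} = 2·v_{5} ; sig = (2; 2)
  {5,6,7}:  v_{5} + v_{6} + v_{7} = 0 ; sig = (3; —)
  {3,4,7}:  v_{3} + v_{4} + v_{7} = v_{1} ; sig = (3; 1)
  {4,6,7}:  v_{4} + v_{6} + v_{7} = v_{3} ; sig = (3; 1)

Hence PRS(X_Σ) =
    |P|=2: 6 collections, coeffs (1), (1), (1,1,1), (1,2), (2), (2)
    |P|=3: 3 collections, coeffs (), (1), (1)


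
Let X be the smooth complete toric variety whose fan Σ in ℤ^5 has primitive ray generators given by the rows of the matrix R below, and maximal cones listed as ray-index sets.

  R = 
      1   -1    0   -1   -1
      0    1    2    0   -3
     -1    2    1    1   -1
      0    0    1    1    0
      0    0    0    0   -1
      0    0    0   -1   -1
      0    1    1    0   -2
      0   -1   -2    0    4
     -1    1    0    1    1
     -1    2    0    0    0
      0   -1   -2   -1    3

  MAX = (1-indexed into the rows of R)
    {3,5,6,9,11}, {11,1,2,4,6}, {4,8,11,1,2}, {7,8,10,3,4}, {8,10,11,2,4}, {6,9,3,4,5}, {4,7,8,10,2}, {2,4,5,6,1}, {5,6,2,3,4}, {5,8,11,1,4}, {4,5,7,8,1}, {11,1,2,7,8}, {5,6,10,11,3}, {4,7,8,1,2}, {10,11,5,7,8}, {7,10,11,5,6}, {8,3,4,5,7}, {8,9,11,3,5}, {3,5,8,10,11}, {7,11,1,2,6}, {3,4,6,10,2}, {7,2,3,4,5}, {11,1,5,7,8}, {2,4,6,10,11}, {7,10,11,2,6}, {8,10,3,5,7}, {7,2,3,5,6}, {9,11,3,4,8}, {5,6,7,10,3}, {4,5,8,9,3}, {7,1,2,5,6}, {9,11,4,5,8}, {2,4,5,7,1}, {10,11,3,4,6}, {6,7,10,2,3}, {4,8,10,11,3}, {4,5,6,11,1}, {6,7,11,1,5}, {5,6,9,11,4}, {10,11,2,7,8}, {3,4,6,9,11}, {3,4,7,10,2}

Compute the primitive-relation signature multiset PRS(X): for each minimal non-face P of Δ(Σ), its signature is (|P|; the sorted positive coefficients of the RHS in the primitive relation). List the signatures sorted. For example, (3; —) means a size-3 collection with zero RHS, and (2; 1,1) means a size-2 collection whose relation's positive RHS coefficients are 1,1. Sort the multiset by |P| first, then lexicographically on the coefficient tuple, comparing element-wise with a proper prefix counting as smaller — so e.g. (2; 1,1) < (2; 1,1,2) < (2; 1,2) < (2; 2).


17 minimal non-faces of Δ(Σ) (on 11 rays):

  • {1,9}:  v_{1} + v_{9} = 0  ⟹  sig = (2; —)
  • {1,3}:  v_{1} + v_{3} = v_{7}  ⟹  sig = (2; 1)
  • {6,8}:  v_{6} + v_{8} = v_{11}  ⟹  sig = (2; 1)
  • {7,9}:  v_{7} + v_{9} = v_{3}  ⟹  sig = (2; 1)
  • {2,9}:  v_{2} + v_{9} = v_{3} + v_{4} + v_{6}  ⟹  sig = (2; 1,1,1)
  • {1,10}:  v_{1} + v_{10} = 2·v_{7} + v_{11}  ⟹  sig = (2; 1,2)
  • {9,10}:  v_{9} + v_{10} = 2·v_{3} + v_{11}  ⟹  sig = (2; 1,2)
  • {2,5,8}:  v_{2} + v_{5} + v_{8} = 0  ⟹  sig = (3; —)
  • {2,5,11}:  v_{2} + v_{5} + v_{11} = v_{6}  ⟹  sig = (3; 1)
  • {3,7,11}:  v_{3} + v_{7} + v_{11} = v_{10}  ⟹  sig = (3; 1)
  • {4,5,10}:  v_{4} + v_{5} + v_{10} = v_{3}  ⟹  sig = (3; 1)
  • {4,6,7}:  v_{4} + v_{6} + v_{7} = v_{2}  ⟹  sig = (3; 1)
  • {2,3,8}:  v_{2} + v_{3} + v_{8} = v_{4} + v_{10}  ⟹  sig = (3; 1,1)
  • {4,7,11}:  v_{4} + v_{7} + v_{11} = v_{2} + v_{8}  ⟹  sig = (3; 1,1)
  • {2,3,11}:  v_{2} + v_{3} + v_{11} = v_{4} + v_{6} + v_{10}  ⟹  sig = (3; 1,1,1)
  • {2,5,10}:  v_{2} + v_{5} + v_{10} = v_{3} + v_{6} + v_{7}  ⟹  sig = (3; 1,1,1)
  • {3,4,5,11}:  v_{3} + v_{4} + v_{5} + v_{11} = v_{9}  ⟹  sig = (4; 1)

so the primitive-relation signature multiset is
    (2; —)
    (2; 1)
    (2; 1)
    (2; 1)
    (2; 1,1,1)
    (2; 1,2)
    (2; 1,2)
    (3; —)
    (3; 1)
    (3; 1)
    (3; 1)
    (3; 1)
    (3; 1,1)
    (3; 1,1)
    (3; 1,1,1)
    (3; 1,1,1)
    (4; 1)


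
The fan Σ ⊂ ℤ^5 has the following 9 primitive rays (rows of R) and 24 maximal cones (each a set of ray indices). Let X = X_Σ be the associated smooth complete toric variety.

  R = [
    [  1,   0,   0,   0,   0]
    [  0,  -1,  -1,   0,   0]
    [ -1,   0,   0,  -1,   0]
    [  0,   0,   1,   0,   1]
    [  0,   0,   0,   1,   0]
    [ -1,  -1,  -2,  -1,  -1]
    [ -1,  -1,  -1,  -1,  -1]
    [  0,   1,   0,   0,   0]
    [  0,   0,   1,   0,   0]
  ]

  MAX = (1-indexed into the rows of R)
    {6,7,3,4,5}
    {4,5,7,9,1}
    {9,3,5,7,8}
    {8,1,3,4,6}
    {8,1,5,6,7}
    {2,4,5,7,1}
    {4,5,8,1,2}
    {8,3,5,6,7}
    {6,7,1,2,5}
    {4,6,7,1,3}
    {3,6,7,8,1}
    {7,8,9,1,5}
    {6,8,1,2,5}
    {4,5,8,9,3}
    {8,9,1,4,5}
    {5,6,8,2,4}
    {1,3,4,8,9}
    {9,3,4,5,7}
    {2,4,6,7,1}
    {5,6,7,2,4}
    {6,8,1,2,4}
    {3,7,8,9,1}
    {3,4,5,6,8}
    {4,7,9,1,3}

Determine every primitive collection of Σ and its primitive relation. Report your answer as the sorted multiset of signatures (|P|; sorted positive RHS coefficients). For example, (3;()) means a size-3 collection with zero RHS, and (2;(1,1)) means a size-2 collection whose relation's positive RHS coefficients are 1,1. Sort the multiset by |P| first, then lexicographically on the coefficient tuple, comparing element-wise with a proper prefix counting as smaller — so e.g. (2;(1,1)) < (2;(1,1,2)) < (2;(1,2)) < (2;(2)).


7 collections generate NE(X_Σ); each relation:

  P = {6,9}:  v_{6} + v_{9} = v_{7}  →  sig = (2;(1))
  P = {2,3}:  v_{2} + v_{3} = v_{4} + v_{6}  →  sig = (2;(1,1))
  P = {2,9}:  v_{2} + v_{9} = v_{1} + v_{4} + v_{5} + v_{7}  →  sig = (2;(1,1,1,1))
  P = {1,3,5}:  v_{1} + v_{3} + v_{5} = 0  →  sig = (3;())
  P = {2,7,8}:  v_{2} + v_{7} + v_{8} = v_{6}  →  sig = (3;(1))
  P = {4,7,8}:  v_{4} + v_{7} + v_{8} = v_{3}  →  sig = (3;(1))
  P = {1,4,5,6}:  v_{1} + v_{4} + v_{5} + v_{6} = v_{2}  →  sig = (4;(1))

so the primitive-relation signature multiset is
    (2;(1))
    (2;(1,1))
    (2;(1,1,1,1))
    (3;())
    (3;(1))
    (3;(1))
    (4;(1))


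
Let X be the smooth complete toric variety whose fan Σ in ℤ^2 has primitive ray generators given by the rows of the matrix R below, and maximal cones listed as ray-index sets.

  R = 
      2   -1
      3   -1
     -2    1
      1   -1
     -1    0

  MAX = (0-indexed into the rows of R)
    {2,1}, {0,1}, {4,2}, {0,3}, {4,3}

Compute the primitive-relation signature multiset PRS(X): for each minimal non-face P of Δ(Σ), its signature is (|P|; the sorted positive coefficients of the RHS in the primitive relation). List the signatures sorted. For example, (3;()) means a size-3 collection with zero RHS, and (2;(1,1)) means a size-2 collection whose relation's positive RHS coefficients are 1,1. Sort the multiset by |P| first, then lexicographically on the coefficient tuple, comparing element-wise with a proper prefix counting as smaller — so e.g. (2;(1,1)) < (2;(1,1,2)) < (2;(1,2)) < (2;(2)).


|primitive collections| = 5. Relations:

  P={0,2}:  v_{0} + v_{2} = 0  ⇒ sig = (2;())
  P={0,4}:  v_{0} + v_{4} = v_{3}  ⇒ sig = (2;(1))
  P={1,4}:  v_{1} + v_{4} = v_{0}  ⇒ sig = (2;(1))
  P={2,3}:  v_{2} + v_{3} = v_{4}  ⇒ sig = (2;(1))
  P={1,3}:  v_{1} + v_{3} = 2·v_{0}  ⇒ sig = (2;(2))

Signatures (|P|; sorted positive RHS coefficients), sorted:
    (2;())
    (2;(1))
    (2;(1))
    (2;(1))
    (2;(2))


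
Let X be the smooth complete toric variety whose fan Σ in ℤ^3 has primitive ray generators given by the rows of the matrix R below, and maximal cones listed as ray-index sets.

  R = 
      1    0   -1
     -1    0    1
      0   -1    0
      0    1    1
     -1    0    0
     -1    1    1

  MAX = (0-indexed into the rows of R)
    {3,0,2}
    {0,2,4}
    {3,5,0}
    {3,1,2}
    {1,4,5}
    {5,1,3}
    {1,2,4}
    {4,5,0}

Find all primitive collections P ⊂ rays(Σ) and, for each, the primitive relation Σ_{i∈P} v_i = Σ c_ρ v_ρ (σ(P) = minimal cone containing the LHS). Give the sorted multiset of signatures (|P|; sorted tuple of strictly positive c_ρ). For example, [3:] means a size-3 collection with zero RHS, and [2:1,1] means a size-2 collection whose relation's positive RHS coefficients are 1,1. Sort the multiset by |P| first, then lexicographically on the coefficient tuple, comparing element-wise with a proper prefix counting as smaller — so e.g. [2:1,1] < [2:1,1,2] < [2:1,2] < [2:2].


|primitive collections| = 3. Relations:

  P = {0,1}:  v_{0} + v_{1} = 0  →  sig = [2:]
  P = {2,5}:  v_{2} + v_{5} = v_{1}  →  sig = [2:1]
  P = {3,4}:  v_{3} + v_{4} = v_{5}  →  sig = [2:1]

Sorted signature multiset PRS(X):
{ [2:],  [2:1] ×2 }


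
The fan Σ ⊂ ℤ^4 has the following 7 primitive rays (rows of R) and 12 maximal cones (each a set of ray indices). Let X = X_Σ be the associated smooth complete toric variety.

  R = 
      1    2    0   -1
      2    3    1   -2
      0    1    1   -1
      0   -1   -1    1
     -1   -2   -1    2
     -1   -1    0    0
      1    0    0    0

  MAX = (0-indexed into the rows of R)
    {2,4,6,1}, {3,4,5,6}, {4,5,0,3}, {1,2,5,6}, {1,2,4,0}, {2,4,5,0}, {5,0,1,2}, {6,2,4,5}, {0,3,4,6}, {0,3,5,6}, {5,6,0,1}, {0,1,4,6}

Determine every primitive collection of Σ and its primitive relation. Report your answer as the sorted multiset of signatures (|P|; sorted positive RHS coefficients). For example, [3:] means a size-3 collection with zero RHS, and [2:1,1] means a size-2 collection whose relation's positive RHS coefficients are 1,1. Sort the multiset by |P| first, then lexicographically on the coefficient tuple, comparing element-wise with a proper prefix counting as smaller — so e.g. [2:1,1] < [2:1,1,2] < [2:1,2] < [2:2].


Δ(Σ) — 7 vertices, 5 min non-faces:

  {2,3}:  v_{2} + v_{3} = 0  so sig = [2:]
  {1,3}:  v_{1} + v_{3} = v_{0} + v_{6}  so sig = [2:1,1]
  {1,4,5}:  v_{1} + v_{4} + v_{5} = 0  so sig = [3:]
  {0,2,6}:  v_{0} + v_{2} + v_{6} = v_{1}  so sig = [3:1]
  {0,4,5,6}:  v_{0} + v_{4} + v_{5} + v_{6} = v_{3}  so sig = [4:1]

Hence PRS(X_Σ) =
{ [2:],  [2:1,1],  [3:],  [3:1],  [4:1] }


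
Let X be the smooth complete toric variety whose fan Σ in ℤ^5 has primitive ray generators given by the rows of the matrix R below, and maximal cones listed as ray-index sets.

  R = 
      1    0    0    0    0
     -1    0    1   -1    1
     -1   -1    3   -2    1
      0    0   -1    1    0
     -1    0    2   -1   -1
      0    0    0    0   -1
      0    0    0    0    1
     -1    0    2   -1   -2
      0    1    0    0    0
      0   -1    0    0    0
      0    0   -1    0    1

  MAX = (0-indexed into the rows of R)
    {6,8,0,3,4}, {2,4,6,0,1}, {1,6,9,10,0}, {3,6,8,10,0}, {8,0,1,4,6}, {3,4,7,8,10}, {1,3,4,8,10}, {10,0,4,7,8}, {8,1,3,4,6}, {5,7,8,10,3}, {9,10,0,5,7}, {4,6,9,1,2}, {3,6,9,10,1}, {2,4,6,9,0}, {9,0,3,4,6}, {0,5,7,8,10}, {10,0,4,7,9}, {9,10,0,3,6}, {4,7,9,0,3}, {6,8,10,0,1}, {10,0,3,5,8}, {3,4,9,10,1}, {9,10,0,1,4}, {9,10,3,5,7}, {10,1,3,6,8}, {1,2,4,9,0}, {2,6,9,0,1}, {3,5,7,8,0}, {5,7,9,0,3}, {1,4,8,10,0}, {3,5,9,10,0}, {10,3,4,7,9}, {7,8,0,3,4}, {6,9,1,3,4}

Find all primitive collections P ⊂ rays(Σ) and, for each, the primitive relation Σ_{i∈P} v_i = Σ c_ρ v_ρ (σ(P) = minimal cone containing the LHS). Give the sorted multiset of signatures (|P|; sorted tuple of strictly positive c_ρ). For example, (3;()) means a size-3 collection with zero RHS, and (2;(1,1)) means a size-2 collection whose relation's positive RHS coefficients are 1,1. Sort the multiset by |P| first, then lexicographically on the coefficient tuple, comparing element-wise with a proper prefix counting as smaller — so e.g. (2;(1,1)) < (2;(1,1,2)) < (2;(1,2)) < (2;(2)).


Δ(Σ) — 11 vertices, 16 min non-faces:

  • {5,6}:  v_{5} + v_{6} = 0  ⇒ sig = (2;())
  • {8,9}:  v_{8} + v_{9} = 0  ⇒ sig = (2;())
  • {4,5}:  v_{4} + v_{5} = v_{7}  ⇒ sig = (2;(1))
  • {6,7}:  v_{6} + v_{7} = v_{4}  ⇒ sig = (2;(1))
  • {1,5}:  v_{1} + v_{5} = v_{4} + v_{10}  ⇒ sig = (2;(1,1))
  • {2,5}:  v_{2} + v_{5} = v_{0} + v_{1} + v_{4} + v_{9}  ⇒ sig = (2;(1,1,1,1))
  • {2,8}:  v_{2} + v_{8} = v_{0} + v_{1} + v_{4} + v_{6}  ⇒ sig = (2;(1,1,1,1))
  • {2,7}:  v_{2} + v_{7} = v_{0} + v_{1} + 2·v_{4} + v_{9}  ⇒ sig = (2;(1,1,1,2))
  • {2,3}:  v_{2} + v_{3} = v_{4} + 2·v_{6} + v_{9}  ⇒ sig = (2;(1,1,2))
  • {2,10}:  v_{2} + v_{10} = v_{0} + 2·v_{1} + v_{9}  ⇒ sig = (2;(1,1,2))
  • {1,7}:  v_{1} + v_{7} = 2·v_{4} + v_{10}  ⇒ sig = (2;(1,2))
  • {0,1,3}:  v_{0} + v_{1} + v_{3} = v_{6}  ⇒ sig = (3;(1))
  • {4,6,10}:  v_{4} + v_{6} + v_{10} = v_{1}  ⇒ sig = (3;(1))
  • {0,3,4,10}:  v_{0} + v_{3} + v_{4} + v_{10} = 0  ⇒ sig = (4;())
  • {0,3,7,10}:  v_{0} + v_{3} + v_{7} + v_{10} = v_{5}  ⇒ sig = (4;(1))
  • {0,1,4,6,9}:  v_{0} + v_{1} + v_{4} + v_{6} + v_{9} = v_{2}  ⇒ sig = (5;(1))

Hence PRS(X_Σ) =
    (2;())
    (2;())
    (2;(1))
    (2;(1))
    (2;(1,1))
    (2;(1,1,1,1))
    (2;(1,1,1,1))
    (2;(1,1,1,2))
    (2;(1,1,2))
    (2;(1,1,2))
    (2;(1,2))
    (3;(1))
    (3;(1))
    (4;())
    (4;(1))
    (5;(1))


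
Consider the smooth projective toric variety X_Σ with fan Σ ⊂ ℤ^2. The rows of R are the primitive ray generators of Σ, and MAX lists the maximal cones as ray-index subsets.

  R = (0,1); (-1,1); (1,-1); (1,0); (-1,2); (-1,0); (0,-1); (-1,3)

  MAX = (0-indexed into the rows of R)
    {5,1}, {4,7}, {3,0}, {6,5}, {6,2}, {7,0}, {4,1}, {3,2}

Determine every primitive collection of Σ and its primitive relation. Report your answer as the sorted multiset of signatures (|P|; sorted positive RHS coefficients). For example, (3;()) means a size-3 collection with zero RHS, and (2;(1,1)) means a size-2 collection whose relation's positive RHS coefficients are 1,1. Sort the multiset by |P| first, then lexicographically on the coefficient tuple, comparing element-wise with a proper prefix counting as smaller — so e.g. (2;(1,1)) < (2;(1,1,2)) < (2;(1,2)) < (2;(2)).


Primitive collections (20):

  P = {0,6}:  v_{0} + v_{6} = 0  ⟹  sig = (2;())
  P = {1,2}:  v_{1} + v_{2} = 0  ⟹  sig = (2;())
  P = {3,5}:  v_{3} + v_{5} = 0  ⟹  sig = (2;())
  P = {0,1}:  v_{0} + v_{1} = v_{4}  ⟹  sig = (2;(1))
  P = {0,2}:  v_{0} + v_{2} = v_{3}  ⟹  sig = (2;(1))
  P = {0,4}:  v_{0} + v_{4} = v_{7}  ⟹  sig = (2;(1))
  P = {0,5}:  v_{0} + v_{5} = v_{1}  ⟹  sig = (2;(1))
  P = {1,3}:  v_{1} + v_{3} = v_{0}  ⟹  sig = (2;(1))
  P = {1,6}:  v_{1} + v_{6} = v_{5}  ⟹  sig = (2;(1))
  P = {2,4}:  v_{2} + v_{4} = v_{0}  ⟹  sig = (2;(1))
  P = {2,5}:  v_{2} + v_{5} = v_{6}  ⟹  sig = (2;(1))
  P = {3,6}:  v_{3} + v_{6} = v_{2}  ⟹  sig = (2;(1))
  P = {4,6}:  v_{4} + v_{6} = v_{1}  ⟹  sig = (2;(1))
  P = {6,7}:  v_{6} + v_{7} = v_{4}  ⟹  sig = (2;(1))
  P = {5,7}:  v_{5} + v_{7} = v_{1} + v_{4}  ⟹  sig = (2;(1,1))
  P = {1,7}:  v_{1} + v_{7} = 2·v_{4}  ⟹  sig = (2;(2))
  P = {2,7}:  v_{2} + v_{7} = 2·v_{0}  ⟹  sig = (2;(2))
  P = {3,4}:  v_{3} + v_{4} = 2·v_{0}  ⟹  sig = (2;(2))
  P = {4,5}:  v_{4} + v_{5} = 2·v_{1}  ⟹  sig = (2;(2))
  P = {3,7}:  v_{3} + v_{7} = 3·v_{0}  ⟹  sig = (2;(3))

Sorted signature multiset PRS(X):
    |P|=2: 20 collections, coeffs (), (), (), (1), (1), (1), (1), (1), (1), (1), (1), (1), (1), (1), (1,1), (2), (2), (2), (2), (3)


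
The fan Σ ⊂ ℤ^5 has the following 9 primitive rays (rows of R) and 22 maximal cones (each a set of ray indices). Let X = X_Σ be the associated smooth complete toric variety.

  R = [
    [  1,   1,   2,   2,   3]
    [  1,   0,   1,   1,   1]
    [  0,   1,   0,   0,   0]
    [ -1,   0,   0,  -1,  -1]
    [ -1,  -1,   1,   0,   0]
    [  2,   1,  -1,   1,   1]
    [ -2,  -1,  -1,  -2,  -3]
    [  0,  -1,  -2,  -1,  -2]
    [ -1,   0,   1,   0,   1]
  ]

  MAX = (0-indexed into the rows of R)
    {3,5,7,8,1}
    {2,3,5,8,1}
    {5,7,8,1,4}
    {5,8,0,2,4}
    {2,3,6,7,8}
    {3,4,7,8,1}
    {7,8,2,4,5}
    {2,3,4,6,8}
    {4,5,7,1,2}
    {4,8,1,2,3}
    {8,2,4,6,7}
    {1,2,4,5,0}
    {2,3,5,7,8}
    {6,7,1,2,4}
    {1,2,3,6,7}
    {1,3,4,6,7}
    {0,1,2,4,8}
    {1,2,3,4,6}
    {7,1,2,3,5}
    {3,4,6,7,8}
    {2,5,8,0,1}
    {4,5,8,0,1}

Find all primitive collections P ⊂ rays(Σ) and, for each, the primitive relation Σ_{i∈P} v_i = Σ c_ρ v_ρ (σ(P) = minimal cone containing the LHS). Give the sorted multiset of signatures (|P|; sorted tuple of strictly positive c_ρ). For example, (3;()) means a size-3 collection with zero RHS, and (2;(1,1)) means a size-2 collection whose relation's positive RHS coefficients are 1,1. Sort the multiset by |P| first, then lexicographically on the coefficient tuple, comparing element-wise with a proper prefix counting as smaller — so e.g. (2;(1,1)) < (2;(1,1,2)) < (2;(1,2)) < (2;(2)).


Σ has 9 primitive collections:

  P={0,6}:  v_{0} + v_{6} = v_{2} + v_{4} ; sig = (2;(1,1))
  P={0,7}:  v_{0} + v_{7} = v_{4} + v_{5} ; sig = (2;(1,1))
  P={5,6}:  v_{5} + v_{6} = v_{2} + v_{7} ; sig = (2;(1,1))
  P={0,3}:  v_{0} + v_{3} = v_{1} + v_{2} + v_{8} ; sig = (2;(1,1,1))
  P={3,4,5}:  v_{3} + v_{4} + v_{5} = 0 ; sig = (3;())
  P={1,6,8}:  v_{1} + v_{6} + v_{8} = v_{3} + v_{4} ; sig = (3;(1,1))
  P={1,2,7,8}:  v_{1} + v_{2} + v_{7} + v_{8} = 0 ; sig = (4;())
  P={2,3,4,7}:  v_{2} + v_{3} + v_{4} + v_{7} = v_{6} ; sig = (4;(1))
  P={1,2,4,5,8}:  v_{1} + v_{2} + v_{4} + v_{5} + v_{8} = v_{0} ; sig = (5;(1))

Signatures (|P|; sorted positive RHS coefficients), sorted:
[(2;(1,1)), (2;(1,1)), (2;(1,1)), (2;(1,1,1)), (3;()), (3;(1,1)), (4;()), (4;(1)), (5;(1))]


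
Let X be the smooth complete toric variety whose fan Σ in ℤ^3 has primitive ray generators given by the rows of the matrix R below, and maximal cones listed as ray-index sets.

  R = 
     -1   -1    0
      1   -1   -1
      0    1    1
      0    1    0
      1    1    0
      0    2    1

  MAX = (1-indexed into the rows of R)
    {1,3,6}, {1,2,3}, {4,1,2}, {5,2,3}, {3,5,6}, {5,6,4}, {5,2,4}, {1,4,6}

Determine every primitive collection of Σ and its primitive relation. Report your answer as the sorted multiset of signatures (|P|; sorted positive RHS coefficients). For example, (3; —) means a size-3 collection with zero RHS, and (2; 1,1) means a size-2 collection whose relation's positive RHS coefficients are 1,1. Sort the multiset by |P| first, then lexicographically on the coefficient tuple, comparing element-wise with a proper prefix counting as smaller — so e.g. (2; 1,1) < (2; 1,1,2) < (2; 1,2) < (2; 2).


3 minimal non-faces of Δ(Σ) (on 6 rays):

  P = {1,5}:  v_{1} + v_{5} = 0  so sig = (2; —)
  P = {2,6}:  v_{2} + v_{6} = v_{5}  so sig = (2; 1)
  P = {3,4}:  v_{3} + v_{4} = v_{6}  so sig = (2; 1)

Hence PRS(X_Σ) =
    (2; —)
    (2; 1)
    (2; 1)


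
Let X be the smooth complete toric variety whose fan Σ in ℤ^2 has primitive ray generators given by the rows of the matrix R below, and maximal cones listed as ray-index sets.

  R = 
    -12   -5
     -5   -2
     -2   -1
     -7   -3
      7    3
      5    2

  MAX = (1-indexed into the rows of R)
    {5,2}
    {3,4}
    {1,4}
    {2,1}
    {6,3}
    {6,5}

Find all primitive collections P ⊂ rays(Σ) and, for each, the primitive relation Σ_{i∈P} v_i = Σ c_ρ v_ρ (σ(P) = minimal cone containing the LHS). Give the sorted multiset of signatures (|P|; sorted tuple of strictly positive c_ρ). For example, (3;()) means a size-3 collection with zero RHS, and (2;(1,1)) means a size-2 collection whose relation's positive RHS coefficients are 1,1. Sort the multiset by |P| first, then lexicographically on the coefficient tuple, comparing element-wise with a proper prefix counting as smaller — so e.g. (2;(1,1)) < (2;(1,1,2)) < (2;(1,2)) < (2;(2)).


Minimal non-faces — 9 found among 6 rays, 6 max cones:

  • {2,6}:  v_{2} + v_{6} = 0  ⟹  sig = (2;())
  • {4,5}:  v_{4} + v_{5} = 0  ⟹  sig = (2;())
  • {1,5}:  v_{1} + v_{5} = v_{2}  ⟹  sig = (2;(1))
  • {1,6}:  v_{1} + v_{6} = v_{4}  ⟹  sig = (2;(1))
  • {2,3}:  v_{2} + v_{3} = v_{4}  ⟹  sig = (2;(1))
  • {2,4}:  v_{2} + v_{4} = v_{1}  ⟹  sig = (2;(1))
  • {3,5}:  v_{3} + v_{5} = v_{6}  ⟹  sig = (2;(1))
  • {4,6}:  v_{4} + v_{6} = v_{3}  ⟹  sig = (2;(1))
  • {1,3}:  v_{1} + v_{3} = 2·v_{4}  ⟹  sig = (2;(2))

Hence PRS(X_Σ) =
[(2;()), (2;()), (2;(1)), (2;(1)), (2;(1)), (2;(1)), (2;(1)), (2;(1)), (2;(2))]


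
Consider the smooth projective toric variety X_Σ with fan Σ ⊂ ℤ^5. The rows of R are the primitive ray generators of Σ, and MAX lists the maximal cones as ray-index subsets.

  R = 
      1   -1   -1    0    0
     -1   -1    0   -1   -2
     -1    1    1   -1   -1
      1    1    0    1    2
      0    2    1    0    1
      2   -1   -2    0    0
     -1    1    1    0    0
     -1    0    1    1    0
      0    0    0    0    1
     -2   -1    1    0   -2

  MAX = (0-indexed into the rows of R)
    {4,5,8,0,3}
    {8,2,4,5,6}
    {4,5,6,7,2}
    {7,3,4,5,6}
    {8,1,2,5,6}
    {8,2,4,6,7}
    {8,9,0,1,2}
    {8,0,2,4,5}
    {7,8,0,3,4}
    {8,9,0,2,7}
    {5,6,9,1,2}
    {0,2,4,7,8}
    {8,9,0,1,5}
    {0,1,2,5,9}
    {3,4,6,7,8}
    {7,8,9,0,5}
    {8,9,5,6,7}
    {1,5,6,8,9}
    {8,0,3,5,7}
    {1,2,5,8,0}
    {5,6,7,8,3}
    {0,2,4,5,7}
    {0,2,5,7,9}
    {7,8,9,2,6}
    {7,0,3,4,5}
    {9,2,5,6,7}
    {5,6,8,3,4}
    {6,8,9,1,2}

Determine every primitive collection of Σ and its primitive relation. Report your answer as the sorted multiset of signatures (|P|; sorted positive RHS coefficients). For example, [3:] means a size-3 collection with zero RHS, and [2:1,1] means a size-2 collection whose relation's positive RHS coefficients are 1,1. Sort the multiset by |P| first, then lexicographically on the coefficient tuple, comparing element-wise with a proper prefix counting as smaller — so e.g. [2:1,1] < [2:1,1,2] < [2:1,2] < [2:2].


10 minimal non-faces of Δ(Σ) (on 10 rays):

  • {0,6}:  v_{0} + v_{6} = 0 — sig = [2:]
  • {1,3}:  v_{1} + v_{3} = 0 — sig = [2:]
  • {1,4}:  v_{1} + v_{4} = v_{2} — sig = [2:1]
  • {1,7}:  v_{1} + v_{7} = v_{9} — sig = [2:1]
  • {2,3}:  v_{2} + v_{3} = v_{4} — sig = [2:1]
  • {3,9}:  v_{3} + v_{9} = v_{7} — sig = [2:1]
  • {4,9}:  v_{4} + v_{9} = v_{2} + v_{7} — sig = [2:1,1]
  • {2,5,7,8}:  v_{2} + v_{5} + v_{7} + v_{8} = 0 — sig = [4:]
  • {2,5,8,9}:  v_{2} + v_{5} + v_{8} + v_{9} = v_{1} — sig = [4:1]
  • {4,5,7,8}:  v_{4} + v_{5} + v_{7} + v_{8} = v_{3} — sig = [4:1]

Hence PRS(X_Σ) =
    [2:]
    [2:]
    [2:1]
    [2:1]
    [2:1]
    [2:1]
    [2:1,1]
    [4:]
    [4:1]
    [4:1]


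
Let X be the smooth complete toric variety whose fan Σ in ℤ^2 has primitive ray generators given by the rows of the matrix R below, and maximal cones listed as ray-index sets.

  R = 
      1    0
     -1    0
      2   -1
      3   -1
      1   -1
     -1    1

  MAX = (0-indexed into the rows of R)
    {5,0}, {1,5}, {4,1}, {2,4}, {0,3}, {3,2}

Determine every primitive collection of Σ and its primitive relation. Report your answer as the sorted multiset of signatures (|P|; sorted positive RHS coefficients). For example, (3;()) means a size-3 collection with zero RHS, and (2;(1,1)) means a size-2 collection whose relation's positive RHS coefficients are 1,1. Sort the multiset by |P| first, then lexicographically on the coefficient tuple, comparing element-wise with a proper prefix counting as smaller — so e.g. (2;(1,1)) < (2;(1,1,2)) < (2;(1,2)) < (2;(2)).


Δ(Σ) — 6 vertices, 9 min non-faces:

  P={0,1}:  v_{0} + v_{1} = 0  ⇒ sig = (2;())
  P={4,5}:  v_{4} + v_{5} = 0  ⇒ sig = (2;())
  P={0,2}:  v_{0} + v_{2} = v_{3}  ⇒ sig = (2;(1))
  P={0,4}:  v_{0} + v_{4} = v_{2}  ⇒ sig = (2;(1))
  P={1,2}:  v_{1} + v_{2} = v_{4}  ⇒ sig = (2;(1))
  P={1,3}:  v_{1} + v_{3} = v_{2}  ⇒ sig = (2;(1))
  P={2,5}:  v_{2} + v_{5} = v_{0}  ⇒ sig = (2;(1))
  P={3,4}:  v_{3} + v_{4} = 2·v_{2}  ⇒ sig = (2;(2))
  P={3,5}:  v_{3} + v_{5} = 2·v_{0}  ⇒ sig = (2;(2))

Sorted signature multiset PRS(X):
{ (2;()) ×2,  (2;(1)) ×5,  (2;(2)) ×2 }
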